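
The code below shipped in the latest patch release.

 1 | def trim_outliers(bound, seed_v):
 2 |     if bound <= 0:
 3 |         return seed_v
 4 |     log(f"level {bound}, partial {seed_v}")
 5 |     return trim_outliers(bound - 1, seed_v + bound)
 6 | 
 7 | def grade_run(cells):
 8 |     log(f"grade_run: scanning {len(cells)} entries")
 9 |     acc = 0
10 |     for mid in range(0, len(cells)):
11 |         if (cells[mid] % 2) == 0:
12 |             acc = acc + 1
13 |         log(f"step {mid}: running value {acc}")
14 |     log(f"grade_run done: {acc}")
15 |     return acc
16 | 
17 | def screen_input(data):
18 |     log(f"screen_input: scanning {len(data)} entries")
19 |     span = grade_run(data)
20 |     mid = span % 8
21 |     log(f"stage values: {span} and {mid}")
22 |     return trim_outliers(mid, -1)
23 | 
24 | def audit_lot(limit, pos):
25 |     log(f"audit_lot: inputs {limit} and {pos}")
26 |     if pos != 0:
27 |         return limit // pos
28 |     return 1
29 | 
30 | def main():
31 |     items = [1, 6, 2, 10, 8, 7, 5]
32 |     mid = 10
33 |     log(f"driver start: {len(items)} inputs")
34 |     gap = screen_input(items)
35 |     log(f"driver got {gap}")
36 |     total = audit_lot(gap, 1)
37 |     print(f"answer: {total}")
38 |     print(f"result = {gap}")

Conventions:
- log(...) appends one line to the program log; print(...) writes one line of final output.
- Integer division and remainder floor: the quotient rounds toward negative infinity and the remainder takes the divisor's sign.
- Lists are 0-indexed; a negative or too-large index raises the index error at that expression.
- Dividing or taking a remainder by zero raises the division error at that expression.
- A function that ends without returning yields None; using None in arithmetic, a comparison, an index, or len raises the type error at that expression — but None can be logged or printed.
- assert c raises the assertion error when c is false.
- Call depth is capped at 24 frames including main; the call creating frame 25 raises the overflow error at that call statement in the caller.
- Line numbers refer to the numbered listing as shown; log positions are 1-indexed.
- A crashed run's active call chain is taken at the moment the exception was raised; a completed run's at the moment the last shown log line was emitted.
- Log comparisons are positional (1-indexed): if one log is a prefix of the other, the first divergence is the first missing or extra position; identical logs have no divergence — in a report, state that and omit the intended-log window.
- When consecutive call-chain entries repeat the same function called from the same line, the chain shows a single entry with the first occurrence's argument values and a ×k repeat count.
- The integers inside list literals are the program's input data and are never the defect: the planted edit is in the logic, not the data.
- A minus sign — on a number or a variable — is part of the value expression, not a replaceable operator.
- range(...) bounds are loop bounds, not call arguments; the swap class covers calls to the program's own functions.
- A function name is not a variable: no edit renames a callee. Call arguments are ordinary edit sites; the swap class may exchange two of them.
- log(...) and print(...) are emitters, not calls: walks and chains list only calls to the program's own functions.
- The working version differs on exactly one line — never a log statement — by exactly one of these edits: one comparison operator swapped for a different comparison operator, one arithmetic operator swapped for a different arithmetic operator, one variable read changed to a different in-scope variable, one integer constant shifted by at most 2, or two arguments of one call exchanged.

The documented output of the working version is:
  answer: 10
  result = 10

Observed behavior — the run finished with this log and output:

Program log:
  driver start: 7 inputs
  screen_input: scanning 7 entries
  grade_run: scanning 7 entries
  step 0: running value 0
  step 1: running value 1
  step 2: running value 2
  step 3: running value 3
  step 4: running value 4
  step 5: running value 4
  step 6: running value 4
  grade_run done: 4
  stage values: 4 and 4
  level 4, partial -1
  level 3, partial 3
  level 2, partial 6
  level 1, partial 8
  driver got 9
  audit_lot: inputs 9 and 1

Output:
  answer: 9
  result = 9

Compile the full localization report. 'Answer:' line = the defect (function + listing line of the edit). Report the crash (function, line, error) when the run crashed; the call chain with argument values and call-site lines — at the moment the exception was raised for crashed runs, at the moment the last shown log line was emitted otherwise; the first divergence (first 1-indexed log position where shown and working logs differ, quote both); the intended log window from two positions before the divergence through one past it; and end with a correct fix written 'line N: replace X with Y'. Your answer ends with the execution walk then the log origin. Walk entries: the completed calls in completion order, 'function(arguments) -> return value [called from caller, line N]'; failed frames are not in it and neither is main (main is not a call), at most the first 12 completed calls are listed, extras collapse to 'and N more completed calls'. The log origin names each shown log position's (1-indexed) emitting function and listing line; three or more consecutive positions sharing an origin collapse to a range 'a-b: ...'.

Answer: the defect is in screen_input at line 22.
Key observation: Log line 13 is where behavior first shows: 'level 4, partial -1' appears instead of 'level 4, partial 0'.
Call chain: main -> audit_lot(9, 1) (called at line 36).
First divergence: position 13 — the shown line 'level 4, partial -1' should read 'level 4, partial 0'.
Intended log window:
  11: grade_run done: 4
  12: stage values: 4 and 4
  13: level 4, partial 0
  14: level 3, partial 4
Execution walk:
  grade_run([1, 6, 2, 10, 8, 7, 5]) -> 4  [called from screen_input, line 19]
  trim_outliers(0, 9) -> 9  [called from trim_outliers, line 5]
  trim_outliers(1, 8) -> 9  [called from trim_outliers, line 5]
  trim_outliers(2, 6) -> 9  [called from trim_outliers, line 5]
  trim_outliers(3, 3) -> 9  [called from trim_outliers, line 5]
  trim_outliers(4, -1) -> 9  [called from screen_input, line 22]
  screen_input([1, 6, 2, 10, 8, 7, 5]) -> 9  [called from main, line 34]
  audit_lot(9, 1) -> 9  [called from main, line 36]
Log origins:
  1: emitted by main (line 33)
  2: emitted by screen_input (line 18)
  3: emitted by grade_run (line 8)
  4-10: emitted by grade_run (line 13)
  11: emitted by grade_run (line 14)
  12: emitted by screen_input (line 21)
  13-16: emitted by trim_outliers (line 4)
  17: emitted by main (line 35)
  18: emitted by audit_lot (line 25)
A correct fix: line 22: replace `-1` with `0`.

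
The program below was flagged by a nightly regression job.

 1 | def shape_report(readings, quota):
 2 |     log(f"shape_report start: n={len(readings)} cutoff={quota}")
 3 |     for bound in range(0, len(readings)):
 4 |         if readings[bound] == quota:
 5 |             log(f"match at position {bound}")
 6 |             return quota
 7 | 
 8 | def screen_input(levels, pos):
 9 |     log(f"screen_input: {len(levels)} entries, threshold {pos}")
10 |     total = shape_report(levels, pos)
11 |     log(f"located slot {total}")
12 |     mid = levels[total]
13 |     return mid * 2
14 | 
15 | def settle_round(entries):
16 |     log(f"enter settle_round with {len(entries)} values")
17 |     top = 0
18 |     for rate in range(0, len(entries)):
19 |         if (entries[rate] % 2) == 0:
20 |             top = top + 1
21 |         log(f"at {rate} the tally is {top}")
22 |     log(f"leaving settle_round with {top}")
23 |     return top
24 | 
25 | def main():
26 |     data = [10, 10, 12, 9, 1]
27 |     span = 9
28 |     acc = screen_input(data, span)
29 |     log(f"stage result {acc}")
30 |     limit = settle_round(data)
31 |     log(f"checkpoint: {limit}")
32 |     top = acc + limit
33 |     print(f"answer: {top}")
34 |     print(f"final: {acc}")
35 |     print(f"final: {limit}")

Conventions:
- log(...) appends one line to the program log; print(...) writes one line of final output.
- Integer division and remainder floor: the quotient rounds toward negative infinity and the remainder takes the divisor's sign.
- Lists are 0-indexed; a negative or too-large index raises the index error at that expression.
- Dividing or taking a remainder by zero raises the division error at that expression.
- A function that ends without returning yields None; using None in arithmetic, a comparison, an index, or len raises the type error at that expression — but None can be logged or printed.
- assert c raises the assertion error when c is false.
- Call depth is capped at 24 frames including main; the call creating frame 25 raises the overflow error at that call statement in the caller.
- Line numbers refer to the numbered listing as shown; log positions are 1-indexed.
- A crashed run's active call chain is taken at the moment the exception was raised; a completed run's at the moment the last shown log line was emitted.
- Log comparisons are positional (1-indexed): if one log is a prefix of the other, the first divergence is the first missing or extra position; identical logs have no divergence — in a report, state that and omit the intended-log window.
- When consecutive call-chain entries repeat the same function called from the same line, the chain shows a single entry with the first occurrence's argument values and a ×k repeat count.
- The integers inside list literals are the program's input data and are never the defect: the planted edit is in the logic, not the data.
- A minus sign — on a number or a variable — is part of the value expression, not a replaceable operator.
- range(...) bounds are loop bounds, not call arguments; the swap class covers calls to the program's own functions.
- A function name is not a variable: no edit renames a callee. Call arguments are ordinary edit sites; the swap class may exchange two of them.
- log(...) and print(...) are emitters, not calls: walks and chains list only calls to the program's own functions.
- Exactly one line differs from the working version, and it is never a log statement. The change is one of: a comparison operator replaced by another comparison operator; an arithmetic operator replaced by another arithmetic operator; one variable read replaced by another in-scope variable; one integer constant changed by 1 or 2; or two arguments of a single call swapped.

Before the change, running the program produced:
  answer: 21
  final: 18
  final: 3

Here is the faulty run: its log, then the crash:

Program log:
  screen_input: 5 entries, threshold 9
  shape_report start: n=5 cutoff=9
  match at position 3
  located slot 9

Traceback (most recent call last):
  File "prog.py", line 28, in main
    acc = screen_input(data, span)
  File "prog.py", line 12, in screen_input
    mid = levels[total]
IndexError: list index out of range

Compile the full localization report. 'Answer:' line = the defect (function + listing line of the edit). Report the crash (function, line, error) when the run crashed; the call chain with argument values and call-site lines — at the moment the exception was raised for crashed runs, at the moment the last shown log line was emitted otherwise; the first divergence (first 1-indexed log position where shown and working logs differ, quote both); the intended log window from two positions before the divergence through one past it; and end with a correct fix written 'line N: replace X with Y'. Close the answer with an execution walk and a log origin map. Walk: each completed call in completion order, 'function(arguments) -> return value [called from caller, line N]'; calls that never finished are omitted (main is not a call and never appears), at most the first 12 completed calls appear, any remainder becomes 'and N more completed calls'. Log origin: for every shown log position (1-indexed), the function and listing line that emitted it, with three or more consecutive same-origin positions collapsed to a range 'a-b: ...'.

Answer: the defect is in shape_report at line 6.
Key observation: The log first diverges at position 4: the faulty run prints 'located slot 9' where the working version prints 'located slot 3'.
Crash: screen_input, line 12, IndexError.
Call chain: main -> screen_input([10, 10, 12, 9, 1], 9) (called at line 28).
First divergence: position 4 — shown 'located slot 9', intended 'located slot 3'.
Intended log window:
  2: shape_report start: n=5 cutoff=9
  3: match at position 3
  4: located slot 3
  5: stage result 18
Execution walk:
  shape_report([10, 10, 12, 9, 1], 9) -> 9  [called from screen_input, line 10]
Log line origins:
  1: from screen_input, line 9
  2: from shape_report, line 2
  3: from shape_report, line 5
  4: from screen_input, line 11
A correct fix: line 6: replace `quota` with `bound`.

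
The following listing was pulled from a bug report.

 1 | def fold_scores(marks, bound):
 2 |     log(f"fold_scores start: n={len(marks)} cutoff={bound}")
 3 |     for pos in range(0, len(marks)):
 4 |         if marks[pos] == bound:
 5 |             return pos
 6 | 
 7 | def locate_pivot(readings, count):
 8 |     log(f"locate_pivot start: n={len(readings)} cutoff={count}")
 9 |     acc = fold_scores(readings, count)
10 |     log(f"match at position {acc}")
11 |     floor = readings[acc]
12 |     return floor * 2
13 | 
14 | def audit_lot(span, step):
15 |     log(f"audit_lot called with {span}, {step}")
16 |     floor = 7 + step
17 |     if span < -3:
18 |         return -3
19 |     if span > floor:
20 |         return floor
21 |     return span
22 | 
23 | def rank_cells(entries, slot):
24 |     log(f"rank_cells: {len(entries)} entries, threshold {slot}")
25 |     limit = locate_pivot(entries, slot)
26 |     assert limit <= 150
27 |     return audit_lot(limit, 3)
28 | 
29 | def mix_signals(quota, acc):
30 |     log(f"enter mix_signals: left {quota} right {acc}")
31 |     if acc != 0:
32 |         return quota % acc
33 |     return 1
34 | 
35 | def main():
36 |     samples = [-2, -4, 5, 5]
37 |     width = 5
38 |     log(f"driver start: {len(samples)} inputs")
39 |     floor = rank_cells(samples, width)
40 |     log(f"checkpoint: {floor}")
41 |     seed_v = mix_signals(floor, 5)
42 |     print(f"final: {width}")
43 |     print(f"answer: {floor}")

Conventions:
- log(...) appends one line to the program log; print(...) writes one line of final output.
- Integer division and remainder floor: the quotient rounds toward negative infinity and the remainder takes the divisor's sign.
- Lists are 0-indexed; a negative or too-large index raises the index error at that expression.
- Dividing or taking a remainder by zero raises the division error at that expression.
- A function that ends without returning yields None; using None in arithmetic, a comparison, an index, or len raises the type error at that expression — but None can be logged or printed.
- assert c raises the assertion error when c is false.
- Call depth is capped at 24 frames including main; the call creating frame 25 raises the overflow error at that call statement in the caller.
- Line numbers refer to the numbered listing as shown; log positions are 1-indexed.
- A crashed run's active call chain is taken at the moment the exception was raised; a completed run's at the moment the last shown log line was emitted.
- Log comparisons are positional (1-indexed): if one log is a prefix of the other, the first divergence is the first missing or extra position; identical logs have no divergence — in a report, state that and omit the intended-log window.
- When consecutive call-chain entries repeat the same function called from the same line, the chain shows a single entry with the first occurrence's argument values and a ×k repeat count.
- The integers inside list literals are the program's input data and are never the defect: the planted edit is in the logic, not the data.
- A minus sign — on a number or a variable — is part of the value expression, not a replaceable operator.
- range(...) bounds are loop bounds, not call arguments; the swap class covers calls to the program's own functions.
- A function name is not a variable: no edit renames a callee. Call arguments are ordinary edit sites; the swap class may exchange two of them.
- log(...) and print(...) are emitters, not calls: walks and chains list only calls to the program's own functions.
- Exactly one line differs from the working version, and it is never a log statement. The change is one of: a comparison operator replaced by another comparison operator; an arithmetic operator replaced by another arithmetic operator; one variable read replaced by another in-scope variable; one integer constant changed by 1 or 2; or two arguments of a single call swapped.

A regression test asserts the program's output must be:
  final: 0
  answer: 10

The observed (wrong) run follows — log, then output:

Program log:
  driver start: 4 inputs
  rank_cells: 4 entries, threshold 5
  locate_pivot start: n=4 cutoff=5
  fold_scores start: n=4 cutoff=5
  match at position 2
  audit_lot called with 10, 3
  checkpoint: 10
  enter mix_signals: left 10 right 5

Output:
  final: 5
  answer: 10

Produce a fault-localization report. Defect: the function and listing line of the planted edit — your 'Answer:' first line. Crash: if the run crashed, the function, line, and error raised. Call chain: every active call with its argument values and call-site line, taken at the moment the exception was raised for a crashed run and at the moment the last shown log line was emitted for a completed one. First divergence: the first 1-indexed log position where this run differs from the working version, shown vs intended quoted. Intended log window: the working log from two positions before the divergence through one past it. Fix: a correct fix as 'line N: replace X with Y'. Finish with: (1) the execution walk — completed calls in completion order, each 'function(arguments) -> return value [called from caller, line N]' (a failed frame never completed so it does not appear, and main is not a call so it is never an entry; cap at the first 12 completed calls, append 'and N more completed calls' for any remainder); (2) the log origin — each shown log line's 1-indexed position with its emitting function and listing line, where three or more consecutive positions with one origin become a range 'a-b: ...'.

Answer: the defect is in main at line 42.
Key observation: Nothing in the log betrays the bug — only the output does.
Call chain: main -> mix_signals(10, 5) (called at line 41).
First divergence: none (the log streams are identical).
Execution walk:
  fold_scores([-2, -4, 5, 5], 5) -> 2  [called from locate_pivot, line 9]
  locate_pivot([-2, -4, 5, 5], 5) -> 10  [called from rank_cells, line 25]
  audit_lot(10, 3) -> 10  [called from rank_cells, line 27]
  rank_cells([-2, -4, 5, 5], 5) -> 10  [called from main, line 39]
  mix_signals(10, 5) -> 0  [called from main, line 41]
Log origins:
  1: from main, line 38
  2: from rank_cells, line 24
  3: from locate_pivot, line 8
  4: from fold_scores, line 2
  5: from locate_pivot, line 10
  6: from audit_lot, line 15
  7: from main, line 40
  8: from mix_signals, line 30
A correct fix: line 42: replace `width` with `seed_v`.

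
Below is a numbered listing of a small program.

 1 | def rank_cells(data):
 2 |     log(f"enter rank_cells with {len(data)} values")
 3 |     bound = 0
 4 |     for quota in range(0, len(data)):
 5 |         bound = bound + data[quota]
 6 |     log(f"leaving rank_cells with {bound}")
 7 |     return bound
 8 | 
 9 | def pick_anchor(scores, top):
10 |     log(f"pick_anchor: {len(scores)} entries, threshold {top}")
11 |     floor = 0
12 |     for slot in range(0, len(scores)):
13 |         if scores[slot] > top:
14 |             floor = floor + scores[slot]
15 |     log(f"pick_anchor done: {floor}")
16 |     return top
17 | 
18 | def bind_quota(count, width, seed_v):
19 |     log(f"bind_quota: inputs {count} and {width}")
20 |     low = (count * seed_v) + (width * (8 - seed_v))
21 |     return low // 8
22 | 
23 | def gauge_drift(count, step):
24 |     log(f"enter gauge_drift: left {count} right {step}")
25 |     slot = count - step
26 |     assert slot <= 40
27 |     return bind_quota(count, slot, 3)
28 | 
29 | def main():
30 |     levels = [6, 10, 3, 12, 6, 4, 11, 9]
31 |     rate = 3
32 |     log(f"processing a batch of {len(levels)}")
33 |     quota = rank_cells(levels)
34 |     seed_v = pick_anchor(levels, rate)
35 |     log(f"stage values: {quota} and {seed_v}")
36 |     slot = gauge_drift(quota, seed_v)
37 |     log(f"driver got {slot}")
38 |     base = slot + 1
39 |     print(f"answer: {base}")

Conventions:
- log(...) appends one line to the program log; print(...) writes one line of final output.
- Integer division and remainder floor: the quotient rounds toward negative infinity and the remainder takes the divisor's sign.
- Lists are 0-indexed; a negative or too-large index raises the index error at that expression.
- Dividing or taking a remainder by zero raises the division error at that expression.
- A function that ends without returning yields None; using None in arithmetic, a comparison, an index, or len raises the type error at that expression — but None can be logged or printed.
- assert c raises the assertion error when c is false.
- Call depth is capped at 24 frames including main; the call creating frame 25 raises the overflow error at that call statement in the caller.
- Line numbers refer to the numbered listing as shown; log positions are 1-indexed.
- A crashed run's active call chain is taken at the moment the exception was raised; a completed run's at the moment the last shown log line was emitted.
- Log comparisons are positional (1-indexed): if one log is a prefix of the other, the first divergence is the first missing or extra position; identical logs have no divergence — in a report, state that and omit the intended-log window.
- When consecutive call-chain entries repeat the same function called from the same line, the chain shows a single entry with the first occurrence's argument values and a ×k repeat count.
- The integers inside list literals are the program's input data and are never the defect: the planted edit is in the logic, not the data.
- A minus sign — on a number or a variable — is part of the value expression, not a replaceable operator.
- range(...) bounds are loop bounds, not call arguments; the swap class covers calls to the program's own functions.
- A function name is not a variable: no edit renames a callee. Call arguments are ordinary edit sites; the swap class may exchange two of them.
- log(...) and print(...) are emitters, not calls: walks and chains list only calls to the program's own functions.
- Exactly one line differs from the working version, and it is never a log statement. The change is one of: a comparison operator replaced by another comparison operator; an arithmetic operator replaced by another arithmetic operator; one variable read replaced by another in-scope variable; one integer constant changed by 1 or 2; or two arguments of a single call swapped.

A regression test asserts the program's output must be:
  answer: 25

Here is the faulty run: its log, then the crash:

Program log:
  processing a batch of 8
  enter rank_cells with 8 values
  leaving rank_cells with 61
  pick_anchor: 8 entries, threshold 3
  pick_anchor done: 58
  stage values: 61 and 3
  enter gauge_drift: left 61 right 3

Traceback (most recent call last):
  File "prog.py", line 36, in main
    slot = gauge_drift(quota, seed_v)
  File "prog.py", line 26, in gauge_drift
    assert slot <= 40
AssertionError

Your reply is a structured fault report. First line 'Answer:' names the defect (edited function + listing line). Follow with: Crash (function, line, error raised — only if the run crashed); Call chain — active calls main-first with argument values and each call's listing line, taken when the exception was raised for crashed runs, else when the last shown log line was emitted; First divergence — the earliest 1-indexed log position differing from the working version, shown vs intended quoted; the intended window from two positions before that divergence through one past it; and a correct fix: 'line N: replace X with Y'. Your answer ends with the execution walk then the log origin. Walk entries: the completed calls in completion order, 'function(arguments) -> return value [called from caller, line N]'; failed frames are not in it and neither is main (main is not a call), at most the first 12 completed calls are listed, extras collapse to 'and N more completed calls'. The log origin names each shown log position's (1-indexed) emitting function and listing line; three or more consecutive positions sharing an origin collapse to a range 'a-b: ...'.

Answer: the defect is in pick_anchor at line 16.
The tell: At log position 6 the runs split — shown 'stage values: 61 and 3', but the working version logs 'stage values: 61 and 58'.
Crash: gauge_drift, line 26, AssertionError.
Call chain: main -> gauge_drift(61, 3) (called at line 36).
First divergence: position 6 — shown 'stage values: 61 and 3', intended 'stage values: 61 and 58'.
Intended log window:
  4: pick_anchor: 8 entries, threshold 3
  5: pick_anchor done: 58
  6: stage values: 61 and 58
  7: enter gauge_drift: left 61 right 58
Execution walk:
  rank_cells([6, 10, 3, 12, 6, 4, 11, 9]) -> 61  [called from main, line 33]
  pick_anchor([6, 10, 3, 12, 6, 4, 11, 9], 3) -> 3  [called from main, line 34]
Log line origins:
  1: logged in main at line 32
  2: logged in rank_cells at line 2
  3: logged in rank_cells at line 6
  4: logged in pick_anchor at line 10
  5: logged in pick_anchor at line 15
  6: logged in main at line 35
  7: logged in gauge_drift at line 24
A correct fix: line 16: replace `top` with `floor`.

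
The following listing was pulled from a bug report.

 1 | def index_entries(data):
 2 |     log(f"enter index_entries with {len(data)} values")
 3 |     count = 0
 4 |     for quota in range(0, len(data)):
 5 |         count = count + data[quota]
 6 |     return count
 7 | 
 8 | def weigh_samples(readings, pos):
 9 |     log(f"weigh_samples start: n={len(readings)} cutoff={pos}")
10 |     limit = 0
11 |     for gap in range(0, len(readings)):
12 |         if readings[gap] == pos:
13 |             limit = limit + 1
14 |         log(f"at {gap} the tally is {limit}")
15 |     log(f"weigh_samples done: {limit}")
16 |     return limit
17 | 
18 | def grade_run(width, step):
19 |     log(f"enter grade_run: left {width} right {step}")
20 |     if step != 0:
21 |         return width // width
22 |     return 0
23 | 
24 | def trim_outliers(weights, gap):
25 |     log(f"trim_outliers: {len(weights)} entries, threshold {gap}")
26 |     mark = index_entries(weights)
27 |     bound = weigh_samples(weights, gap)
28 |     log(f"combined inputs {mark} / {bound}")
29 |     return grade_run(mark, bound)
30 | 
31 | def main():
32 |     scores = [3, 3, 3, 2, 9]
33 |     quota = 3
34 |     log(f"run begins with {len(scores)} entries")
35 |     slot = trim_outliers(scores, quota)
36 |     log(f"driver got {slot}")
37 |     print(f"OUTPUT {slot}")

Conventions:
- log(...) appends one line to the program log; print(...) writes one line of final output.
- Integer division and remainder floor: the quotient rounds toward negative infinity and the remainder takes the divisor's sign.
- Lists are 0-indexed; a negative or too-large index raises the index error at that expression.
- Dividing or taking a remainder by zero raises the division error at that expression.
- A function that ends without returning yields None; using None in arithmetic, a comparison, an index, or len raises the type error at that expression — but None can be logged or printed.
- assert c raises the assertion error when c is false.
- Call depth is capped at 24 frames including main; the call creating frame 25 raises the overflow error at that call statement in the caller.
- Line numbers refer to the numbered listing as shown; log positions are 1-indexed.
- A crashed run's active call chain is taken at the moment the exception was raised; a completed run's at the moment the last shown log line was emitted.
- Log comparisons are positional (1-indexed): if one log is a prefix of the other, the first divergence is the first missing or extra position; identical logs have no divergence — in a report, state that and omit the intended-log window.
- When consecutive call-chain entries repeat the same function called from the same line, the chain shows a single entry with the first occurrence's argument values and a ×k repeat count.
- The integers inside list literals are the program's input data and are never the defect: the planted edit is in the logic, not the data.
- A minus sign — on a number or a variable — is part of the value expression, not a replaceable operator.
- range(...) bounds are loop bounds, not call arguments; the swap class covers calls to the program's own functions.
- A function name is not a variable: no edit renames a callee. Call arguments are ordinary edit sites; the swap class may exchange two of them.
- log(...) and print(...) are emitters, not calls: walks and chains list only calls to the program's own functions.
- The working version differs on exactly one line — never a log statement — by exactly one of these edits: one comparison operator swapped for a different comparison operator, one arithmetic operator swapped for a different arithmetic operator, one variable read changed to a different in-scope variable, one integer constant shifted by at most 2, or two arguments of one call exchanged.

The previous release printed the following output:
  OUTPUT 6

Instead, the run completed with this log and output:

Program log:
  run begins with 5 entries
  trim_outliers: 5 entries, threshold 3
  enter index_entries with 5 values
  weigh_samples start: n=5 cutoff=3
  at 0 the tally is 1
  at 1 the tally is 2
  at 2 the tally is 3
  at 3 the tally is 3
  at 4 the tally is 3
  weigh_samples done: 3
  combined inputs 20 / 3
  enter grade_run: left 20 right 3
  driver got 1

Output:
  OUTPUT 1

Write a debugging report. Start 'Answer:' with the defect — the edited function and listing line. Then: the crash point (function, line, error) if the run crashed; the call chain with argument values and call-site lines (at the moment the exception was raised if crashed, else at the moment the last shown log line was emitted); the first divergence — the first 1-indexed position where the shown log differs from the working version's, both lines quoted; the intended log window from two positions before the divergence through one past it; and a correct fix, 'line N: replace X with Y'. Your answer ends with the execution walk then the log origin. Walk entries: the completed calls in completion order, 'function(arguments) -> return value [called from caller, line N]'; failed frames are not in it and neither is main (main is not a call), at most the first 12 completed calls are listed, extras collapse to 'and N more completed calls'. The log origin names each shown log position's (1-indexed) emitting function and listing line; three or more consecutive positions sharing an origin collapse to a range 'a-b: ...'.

Answer: the defect is in grade_run at line 21.
Key fact: At log position 13 the runs split — shown 'driver got 1', but the working version logs 'driver got 6'.
Call chain: main.
First divergence: position 13 — the shown line 'driver got 1' should read 'driver got 6'.
Intended log window:
  11: combined inputs 20 / 3
  12: enter grade_run: left 20 right 3
  13: driver got 6
Execution walk:
  index_entries([3, 3, 3, 2, 9]) -> 20  [called from trim_outliers, line 26]
  weigh_samples([3, 3, 3, 2, 9], 3) -> 3  [called from trim_outliers, line 27]
  grade_run(20, 3) -> 1  [called from trim_outliers, line 29]
  trim_outliers([3, 3, 3, 2, 9], 3) -> 1  [called from main, line 35]
Log origins:
  1: logged in main at line 34
  2: logged in trim_outliers at line 25
  3: logged in index_entries at line 2
  4: logged in weigh_samples at line 9
  5-9: logged in weigh_samples at line 14
  10: logged in weigh_samples at line 15
  11: logged in trim_outliers at line 28
  12: logged in grade_run at line 19
  13: logged in main at line 36
A correct fix: line 21: replace `width // width` with `width // step`.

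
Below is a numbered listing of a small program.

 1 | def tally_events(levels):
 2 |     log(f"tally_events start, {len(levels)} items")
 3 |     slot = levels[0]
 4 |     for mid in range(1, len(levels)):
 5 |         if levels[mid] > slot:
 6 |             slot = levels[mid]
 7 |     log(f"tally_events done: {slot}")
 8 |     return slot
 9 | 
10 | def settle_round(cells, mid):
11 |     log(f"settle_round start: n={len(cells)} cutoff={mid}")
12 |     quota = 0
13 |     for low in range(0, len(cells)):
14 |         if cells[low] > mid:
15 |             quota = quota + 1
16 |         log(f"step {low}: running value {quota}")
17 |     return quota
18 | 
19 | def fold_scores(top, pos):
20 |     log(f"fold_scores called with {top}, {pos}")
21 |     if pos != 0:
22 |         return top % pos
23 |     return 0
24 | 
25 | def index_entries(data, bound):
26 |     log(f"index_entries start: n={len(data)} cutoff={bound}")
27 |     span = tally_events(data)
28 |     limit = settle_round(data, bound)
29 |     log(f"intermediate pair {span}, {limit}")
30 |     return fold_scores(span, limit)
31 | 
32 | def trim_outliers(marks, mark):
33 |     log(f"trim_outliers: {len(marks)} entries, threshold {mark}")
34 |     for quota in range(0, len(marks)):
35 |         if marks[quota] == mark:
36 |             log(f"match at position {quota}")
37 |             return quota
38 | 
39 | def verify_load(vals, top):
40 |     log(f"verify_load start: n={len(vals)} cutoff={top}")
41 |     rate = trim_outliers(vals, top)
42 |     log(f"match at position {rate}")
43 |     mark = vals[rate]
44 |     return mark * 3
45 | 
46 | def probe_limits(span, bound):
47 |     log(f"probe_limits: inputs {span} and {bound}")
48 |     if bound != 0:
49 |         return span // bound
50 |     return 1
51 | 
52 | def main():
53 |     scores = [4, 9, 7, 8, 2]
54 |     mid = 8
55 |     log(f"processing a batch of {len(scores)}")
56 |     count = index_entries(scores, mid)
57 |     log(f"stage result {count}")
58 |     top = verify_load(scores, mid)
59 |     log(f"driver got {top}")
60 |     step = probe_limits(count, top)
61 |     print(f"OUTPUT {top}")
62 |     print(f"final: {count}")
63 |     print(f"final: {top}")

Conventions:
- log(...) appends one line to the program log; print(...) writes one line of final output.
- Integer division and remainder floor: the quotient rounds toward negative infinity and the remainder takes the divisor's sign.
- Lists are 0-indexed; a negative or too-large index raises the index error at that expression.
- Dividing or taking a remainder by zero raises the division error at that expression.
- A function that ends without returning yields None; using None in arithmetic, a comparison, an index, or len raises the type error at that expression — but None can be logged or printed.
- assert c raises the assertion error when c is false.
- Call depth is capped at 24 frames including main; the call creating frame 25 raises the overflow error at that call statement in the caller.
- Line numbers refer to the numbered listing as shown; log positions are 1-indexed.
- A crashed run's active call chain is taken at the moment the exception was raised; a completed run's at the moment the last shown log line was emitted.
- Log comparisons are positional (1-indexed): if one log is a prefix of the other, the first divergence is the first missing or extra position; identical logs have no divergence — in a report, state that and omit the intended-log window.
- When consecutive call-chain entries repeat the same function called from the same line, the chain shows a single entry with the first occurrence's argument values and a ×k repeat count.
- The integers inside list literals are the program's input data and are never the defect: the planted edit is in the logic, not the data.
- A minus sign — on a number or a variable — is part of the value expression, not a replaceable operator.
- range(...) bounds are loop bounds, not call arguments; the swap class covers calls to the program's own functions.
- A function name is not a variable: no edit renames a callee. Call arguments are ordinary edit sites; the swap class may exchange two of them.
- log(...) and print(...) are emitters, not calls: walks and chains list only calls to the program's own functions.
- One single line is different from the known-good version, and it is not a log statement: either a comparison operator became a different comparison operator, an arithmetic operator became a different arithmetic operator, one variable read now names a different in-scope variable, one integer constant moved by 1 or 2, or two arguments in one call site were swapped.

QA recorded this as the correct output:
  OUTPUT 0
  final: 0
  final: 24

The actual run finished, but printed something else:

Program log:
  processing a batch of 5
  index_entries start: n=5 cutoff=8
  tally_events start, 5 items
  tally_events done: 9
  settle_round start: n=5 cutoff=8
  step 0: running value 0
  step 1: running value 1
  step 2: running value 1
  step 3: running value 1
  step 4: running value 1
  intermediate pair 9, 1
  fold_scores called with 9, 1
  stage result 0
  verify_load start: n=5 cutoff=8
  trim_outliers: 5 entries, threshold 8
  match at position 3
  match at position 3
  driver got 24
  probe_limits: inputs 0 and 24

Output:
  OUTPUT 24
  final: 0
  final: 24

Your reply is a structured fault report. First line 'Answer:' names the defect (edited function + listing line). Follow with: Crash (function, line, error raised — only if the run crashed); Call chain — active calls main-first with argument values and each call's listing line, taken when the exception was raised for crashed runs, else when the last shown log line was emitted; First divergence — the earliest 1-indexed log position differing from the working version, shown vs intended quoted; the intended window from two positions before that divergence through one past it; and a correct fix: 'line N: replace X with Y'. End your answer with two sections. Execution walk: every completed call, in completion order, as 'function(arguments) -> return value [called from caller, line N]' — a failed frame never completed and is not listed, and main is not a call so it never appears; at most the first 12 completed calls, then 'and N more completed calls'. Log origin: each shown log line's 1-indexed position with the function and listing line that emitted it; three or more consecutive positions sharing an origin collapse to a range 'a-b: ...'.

Answer: the defect is in main at line 61.
Key observation: No log line changed; the fault shows up purely in the output.
Call chain: main -> probe_limits(0, 24) (called at line 60).
First divergence: none; the two logs match at every position.
Execution walk:
  tally_events([4, 9, 7, 8, 2]) -> 9  [called from index_entries, line 27]
  settle_round([4, 9, 7, 8, 2], 8) -> 1  [called from index_entries, line 28]
  fold_scores(9, 1) -> 0  [called from index_entries, line 30]
  index_entries([4, 9, 7, 8, 2], 8) -> 0  [called from main, line 56]
  trim_outliers([4, 9, 7, 8, 2], 8) -> 3  [called from verify_load, line 41]
  verify_load([4, 9, 7, 8, 2], 8) -> 24  [called from main, line 58]
  probe_limits(0, 24) -> 0  [called from main, line 60]
Log origin:
  1: from main, line 55
  2: from index_entries, line 26
  3: from tally_events, line 2
  4: from tally_events, line 7
  5: from settle_round, line 11
  6-10: from settle_round, line 16
  11: from index_entries, line 29
  12: from fold_scores, line 20
  13: from main, line 57
  14: from verify_load, line 40
  15: from trim_outliers, line 33
  16: from trim_outliers, line 36
  17: from verify_load, line 42
  18: from main, line 59
  19: from probe_limits, line 47
A correct fix: line 61: replace `top` with `step`.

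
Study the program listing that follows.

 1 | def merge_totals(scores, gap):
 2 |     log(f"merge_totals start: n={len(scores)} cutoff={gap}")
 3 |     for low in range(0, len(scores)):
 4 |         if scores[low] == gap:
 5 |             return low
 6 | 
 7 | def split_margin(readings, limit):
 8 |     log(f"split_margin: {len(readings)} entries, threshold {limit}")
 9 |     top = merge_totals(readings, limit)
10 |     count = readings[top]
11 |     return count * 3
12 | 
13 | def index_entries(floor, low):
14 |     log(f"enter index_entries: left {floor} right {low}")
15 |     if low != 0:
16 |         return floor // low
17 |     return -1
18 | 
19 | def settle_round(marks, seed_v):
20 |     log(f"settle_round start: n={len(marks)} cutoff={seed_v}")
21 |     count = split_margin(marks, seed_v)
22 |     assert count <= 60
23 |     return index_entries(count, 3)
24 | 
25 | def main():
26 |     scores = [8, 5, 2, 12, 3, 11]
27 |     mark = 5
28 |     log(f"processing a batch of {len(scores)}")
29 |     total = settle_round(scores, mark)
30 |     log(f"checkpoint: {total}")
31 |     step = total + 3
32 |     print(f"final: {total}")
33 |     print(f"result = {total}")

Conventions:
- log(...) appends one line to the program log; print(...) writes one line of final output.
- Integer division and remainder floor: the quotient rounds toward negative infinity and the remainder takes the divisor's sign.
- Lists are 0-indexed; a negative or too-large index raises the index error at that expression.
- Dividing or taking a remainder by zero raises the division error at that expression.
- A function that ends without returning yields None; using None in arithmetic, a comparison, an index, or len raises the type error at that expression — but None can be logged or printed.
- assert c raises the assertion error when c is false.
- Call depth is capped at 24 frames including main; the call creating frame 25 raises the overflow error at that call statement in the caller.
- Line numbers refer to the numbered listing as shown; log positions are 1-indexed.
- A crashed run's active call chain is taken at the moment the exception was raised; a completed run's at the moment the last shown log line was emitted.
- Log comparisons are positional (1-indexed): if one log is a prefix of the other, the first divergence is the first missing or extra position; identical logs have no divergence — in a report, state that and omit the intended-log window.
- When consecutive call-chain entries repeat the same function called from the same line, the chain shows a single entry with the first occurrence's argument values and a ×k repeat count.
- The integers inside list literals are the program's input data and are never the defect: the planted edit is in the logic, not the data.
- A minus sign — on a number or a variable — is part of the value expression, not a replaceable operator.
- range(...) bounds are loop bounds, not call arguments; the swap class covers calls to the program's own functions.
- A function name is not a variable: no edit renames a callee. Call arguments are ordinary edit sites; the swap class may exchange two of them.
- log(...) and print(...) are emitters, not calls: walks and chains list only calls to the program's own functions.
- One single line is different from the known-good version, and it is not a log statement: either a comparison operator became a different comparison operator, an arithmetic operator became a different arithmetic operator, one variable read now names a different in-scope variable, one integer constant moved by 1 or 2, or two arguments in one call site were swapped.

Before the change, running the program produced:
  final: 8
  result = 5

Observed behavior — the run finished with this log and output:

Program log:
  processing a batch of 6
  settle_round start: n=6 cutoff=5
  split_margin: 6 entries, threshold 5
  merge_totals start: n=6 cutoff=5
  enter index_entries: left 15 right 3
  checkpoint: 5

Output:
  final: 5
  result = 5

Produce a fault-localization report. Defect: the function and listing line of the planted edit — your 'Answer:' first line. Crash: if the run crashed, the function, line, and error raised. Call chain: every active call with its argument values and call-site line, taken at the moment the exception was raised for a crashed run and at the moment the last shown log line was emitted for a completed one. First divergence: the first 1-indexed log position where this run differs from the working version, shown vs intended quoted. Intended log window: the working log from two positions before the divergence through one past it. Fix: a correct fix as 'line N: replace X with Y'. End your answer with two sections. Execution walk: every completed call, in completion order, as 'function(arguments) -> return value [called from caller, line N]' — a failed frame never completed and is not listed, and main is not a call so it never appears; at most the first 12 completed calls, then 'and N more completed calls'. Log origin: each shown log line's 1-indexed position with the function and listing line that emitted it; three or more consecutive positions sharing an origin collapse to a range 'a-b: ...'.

Answer: the defect is in main at line 32.
Key observation: The logs agree in full; only the final output differs.
Call chain: main.
First divergence: there is none — every log position agrees.
Execution walk:
  merge_totals([8, 5, 2, 12, 3, 11], 5) -> 1  [called from split_margin, line 9]
  split_margin([8, 5, 2, 12, 3, 11], 5) -> 15  [called from settle_round, line 21]
  index_entries(15, 3) -> 5  [called from settle_round, line 23]
  settle_round([8, 5, 2, 12, 3, 11], 5) -> 5  [called from main, line 29]
Log origin:
  1: emitted by main (line 28)
  2: emitted by settle_round (line 20)
  3: emitted by split_margin (line 8)
  4: emitted by merge_totals (line 2)
  5: emitted by index_entries (line 14)
  6: emitted by main (line 30)
A correct fix: line 32: replace `total` with `step`.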